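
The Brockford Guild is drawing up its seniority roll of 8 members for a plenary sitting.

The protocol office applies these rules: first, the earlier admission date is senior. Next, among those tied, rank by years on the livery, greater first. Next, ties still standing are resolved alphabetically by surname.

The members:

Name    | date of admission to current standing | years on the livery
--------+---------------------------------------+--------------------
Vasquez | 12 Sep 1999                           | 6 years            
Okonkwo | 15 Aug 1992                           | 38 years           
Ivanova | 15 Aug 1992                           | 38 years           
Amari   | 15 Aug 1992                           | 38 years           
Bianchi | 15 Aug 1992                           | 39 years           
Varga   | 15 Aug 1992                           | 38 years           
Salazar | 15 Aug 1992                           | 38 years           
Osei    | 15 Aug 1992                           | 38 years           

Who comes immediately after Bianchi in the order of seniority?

By date of admission to current standing (earlier first): Bianchi, Amari, Ivanova, Okonkwo, Osei, Salazar and Varga (each 15 Aug 1992); then Vasquez (12 Sep 1999).
Among Bianchi, Amari, Ivanova, Okonkwo, Osei, Salazar and Varga, by years on the livery (higher first): Bianchi (39 years) before Amari, Ivanova, Okonkwo, Osei, Salazar and Varga (38 years).
Among Amari, Ivanova, Okonkwo, Osei, Salazar and Varga, alphabetically by surname: Amari before Ivanova before Okonkwo before Osei before Salazar before Varga.
Order: Bianchi, Amari, Ivanova, Okonkwo, Osei, Salazar, Varga, Vasquez.

Amari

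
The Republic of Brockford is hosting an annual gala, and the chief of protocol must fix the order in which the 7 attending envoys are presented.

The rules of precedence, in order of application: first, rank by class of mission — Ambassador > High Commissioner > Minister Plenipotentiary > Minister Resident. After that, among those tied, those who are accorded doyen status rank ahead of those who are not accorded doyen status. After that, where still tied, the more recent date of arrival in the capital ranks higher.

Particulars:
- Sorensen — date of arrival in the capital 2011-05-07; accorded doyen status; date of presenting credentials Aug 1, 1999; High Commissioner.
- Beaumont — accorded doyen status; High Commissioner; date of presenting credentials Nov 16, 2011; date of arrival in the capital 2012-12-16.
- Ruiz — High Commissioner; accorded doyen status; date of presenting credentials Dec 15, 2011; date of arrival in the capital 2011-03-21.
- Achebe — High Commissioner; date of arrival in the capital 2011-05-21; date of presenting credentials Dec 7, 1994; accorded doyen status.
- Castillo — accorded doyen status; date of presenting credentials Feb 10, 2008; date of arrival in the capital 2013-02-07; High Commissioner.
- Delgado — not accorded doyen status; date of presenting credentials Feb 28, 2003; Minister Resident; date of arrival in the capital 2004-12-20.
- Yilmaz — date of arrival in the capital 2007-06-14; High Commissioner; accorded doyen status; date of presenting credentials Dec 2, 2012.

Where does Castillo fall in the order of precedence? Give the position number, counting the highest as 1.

By class of mission: Castillo, Beaumont, Achebe, Sorensen, Ruiz and Yilmaz (High Commissioner); then Delgado (Minister Resident).
Castillo, Beaumont, Achebe, Sorensen, Ruiz and Yilmaz are each accorded doyen status, so the next rule applies.
Among Castillo, Beaumont, Achebe, Sorensen, Ruiz and Yilmaz, by date of arrival in the capital (later first): Castillo (2013-02-07) before Beaumont (2012-12-16) before Achebe (2011-05-21) before Sorensen (2011-05-07) before Ruiz (2011-03-21) before Yilmaz (2007-06-14).
Order: Castillo, Beaumont, Achebe, Sorensen, Ruiz, Yilmaz, Delgado. So position 1.

1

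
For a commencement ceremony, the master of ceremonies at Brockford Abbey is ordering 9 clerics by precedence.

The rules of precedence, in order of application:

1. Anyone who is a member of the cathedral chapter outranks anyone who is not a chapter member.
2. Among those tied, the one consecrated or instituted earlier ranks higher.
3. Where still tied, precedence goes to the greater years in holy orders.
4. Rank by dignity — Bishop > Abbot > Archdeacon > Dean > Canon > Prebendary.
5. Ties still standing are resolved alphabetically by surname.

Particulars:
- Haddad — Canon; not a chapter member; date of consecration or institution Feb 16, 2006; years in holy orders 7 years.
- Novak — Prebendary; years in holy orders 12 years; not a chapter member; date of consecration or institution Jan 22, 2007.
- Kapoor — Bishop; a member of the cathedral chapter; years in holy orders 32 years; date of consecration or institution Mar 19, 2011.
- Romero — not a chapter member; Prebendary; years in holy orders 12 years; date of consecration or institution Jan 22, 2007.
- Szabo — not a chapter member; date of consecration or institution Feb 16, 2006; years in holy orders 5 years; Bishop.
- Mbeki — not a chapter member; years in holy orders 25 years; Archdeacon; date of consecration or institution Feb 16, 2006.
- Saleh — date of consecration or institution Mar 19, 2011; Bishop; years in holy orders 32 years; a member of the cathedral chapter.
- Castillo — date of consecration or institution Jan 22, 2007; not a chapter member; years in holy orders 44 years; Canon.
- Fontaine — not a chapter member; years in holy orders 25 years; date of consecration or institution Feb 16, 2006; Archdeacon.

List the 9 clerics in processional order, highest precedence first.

Kapoor, Saleh, Fontaine, Mbeki, Haddad, Szabo, Castillo, Novak, Romero

By the first rule: Kapoor and Saleh (both a member of the cathedral chapter); then Fontaine, Mbeki, Haddad, Szabo, Castillo, Novak and Romero (each not a chapter member).
Kapoor and Saleh both have date of consecration or institution Mar 19, 2011, so the next rule applies.
Kapoor and Saleh both have years in holy orders 32 years, so the next rule applies.
Kapoor and Saleh are each Bishop, so the next rule applies.
Among Kapoor and Saleh, alphabetically by surname: Kapoor before Saleh.
Among Fontaine, Mbeki, Haddad, Szabo, Castillo, Novak and Romero, by date of consecration or institution (earlier first): Fontaine, Mbeki, Haddad and Szabo (Feb 16, 2006) before Castillo, Novak and Romero (Jan 22, 2007).
Among Fontaine, Mbeki, Haddad and Szabo, by years in holy orders (higher first): Fontaine and Mbeki (25 years) before Haddad (7 years) before Szabo (5 years).
Fontaine and Mbeki are each Archdeacon, so the next rule applies.
Among Fontaine and Mbeki, alphabetically by surname: Fontaine before Mbeki.
Among Castillo, Novak and Romero, by years in holy orders (higher first): Castillo (44 years) before Novak and Romero (12 years).
Novak and Romero are each Prebendary, so the next rule applies.
Among Novak and Romero, alphabetically by surname: Novak before Romero.
Full order: Kapoor, Saleh, Fontaine, Mbeki, Haddad, Szabo, Castillo, Novak, Romero.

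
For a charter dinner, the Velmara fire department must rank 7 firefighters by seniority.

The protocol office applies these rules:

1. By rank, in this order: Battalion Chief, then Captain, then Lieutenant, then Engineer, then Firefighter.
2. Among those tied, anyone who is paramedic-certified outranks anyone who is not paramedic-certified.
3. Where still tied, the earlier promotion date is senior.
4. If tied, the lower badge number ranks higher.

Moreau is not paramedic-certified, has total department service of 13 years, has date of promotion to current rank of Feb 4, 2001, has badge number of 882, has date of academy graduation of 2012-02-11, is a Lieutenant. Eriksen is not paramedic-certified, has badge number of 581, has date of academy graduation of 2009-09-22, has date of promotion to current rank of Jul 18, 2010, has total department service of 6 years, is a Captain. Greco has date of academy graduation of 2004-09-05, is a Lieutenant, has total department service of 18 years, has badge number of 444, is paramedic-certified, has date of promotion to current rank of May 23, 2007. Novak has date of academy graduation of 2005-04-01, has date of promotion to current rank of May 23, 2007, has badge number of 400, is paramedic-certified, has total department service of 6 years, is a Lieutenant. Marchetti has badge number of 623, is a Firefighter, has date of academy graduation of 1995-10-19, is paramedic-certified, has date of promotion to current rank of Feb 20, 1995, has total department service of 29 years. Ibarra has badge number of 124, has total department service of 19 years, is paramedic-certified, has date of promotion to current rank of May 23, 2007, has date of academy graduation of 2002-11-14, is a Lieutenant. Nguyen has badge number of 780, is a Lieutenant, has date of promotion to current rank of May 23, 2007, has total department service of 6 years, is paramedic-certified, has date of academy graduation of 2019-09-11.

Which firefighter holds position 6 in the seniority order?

Moreau

By rank: Eriksen (Captain); then Ibarra, Novak, Greco, Nguyen and Moreau (Lieutenant); then Marchetti (Firefighter).
Among Ibarra, Novak, Greco, Nguyen and Moreau, paramedic-certified before not paramedic-certified: Ibarra, Novak, Greco and Nguyen (paramedic-certified) before Moreau (not paramedic-certified).
Ibarra, Novak, Greco and Nguyen all have date of promotion to current rank May 23, 2007, so the next rule applies.
Among Ibarra, Novak, Greco and Nguyen, by badge number (lower first): Ibarra (124) before Novak (400) before Greco (444) before Nguyen (780).
Order: Eriksen, Ibarra, Novak, Greco, Nguyen, Moreau, Marchetti.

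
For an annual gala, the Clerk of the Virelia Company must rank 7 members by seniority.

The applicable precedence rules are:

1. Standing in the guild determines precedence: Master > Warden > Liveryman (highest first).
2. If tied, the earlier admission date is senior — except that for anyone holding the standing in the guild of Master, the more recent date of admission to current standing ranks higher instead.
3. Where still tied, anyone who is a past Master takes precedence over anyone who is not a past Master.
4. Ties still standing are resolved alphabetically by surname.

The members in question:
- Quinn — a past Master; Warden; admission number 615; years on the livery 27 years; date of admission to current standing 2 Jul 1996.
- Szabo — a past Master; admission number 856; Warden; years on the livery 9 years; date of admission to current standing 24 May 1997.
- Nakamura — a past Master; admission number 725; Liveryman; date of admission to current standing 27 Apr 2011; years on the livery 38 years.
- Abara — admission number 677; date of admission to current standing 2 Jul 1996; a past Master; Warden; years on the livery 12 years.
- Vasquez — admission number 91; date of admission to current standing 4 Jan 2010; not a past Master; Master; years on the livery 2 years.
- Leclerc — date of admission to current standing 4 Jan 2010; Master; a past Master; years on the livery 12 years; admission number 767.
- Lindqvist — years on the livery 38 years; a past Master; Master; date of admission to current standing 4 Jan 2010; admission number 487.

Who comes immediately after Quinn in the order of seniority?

Szabo

By standing in the guild: Leclerc, Lindqvist and Vasquez (Master); then Abara, Quinn and Szabo (Warden); then Nakamura (Liveryman).
Leclerc, Lindqvist and Vasquez all have date of admission to current standing 4 Jan 2010, so the next rule applies.
Among Leclerc, Lindqvist and Vasquez, a past Master before not a past Master: Leclerc and Lindqvist (a past Master) before Vasquez (not a past Master).
Among Leclerc and Lindqvist, alphabetically by surname: Leclerc before Lindqvist.
Among Abara, Quinn and Szabo, by date of admission to current standing (earlier first): Abara and Quinn (2 Jul 1996) before Szabo (24 May 1997).
Abara and Quinn are each a past Master, so the next rule applies.
Among Abara and Quinn, alphabetically by surname: Abara before Quinn.
Order: Leclerc, Lindqvist, Vasquez, Abara, Quinn, Szabo, Nakamura.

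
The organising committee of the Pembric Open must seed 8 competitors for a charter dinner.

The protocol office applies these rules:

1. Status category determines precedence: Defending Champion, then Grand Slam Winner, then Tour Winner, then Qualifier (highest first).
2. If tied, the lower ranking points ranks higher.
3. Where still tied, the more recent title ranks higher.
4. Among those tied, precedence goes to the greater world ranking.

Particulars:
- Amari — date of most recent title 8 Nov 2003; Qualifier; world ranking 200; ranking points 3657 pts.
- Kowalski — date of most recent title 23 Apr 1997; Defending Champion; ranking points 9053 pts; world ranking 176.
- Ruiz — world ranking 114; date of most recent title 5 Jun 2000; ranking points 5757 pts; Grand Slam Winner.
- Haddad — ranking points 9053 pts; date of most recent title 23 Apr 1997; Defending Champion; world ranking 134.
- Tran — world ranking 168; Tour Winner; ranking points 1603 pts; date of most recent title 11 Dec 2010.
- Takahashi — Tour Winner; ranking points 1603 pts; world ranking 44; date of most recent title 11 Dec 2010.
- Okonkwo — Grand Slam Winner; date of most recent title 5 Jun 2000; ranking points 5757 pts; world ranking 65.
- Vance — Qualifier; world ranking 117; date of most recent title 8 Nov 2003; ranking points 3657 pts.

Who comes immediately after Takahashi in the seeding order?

By status category: Kowalski and Haddad (Defending Champion); then Ruiz and Okonkwo (Grand Slam Winner); then Tran and Takahashi (Tour Winner); then Amari and Vance (Qualifier).
Kowalski and Haddad both have ranking points 9053 pts, so the next rule applies.
Kowalski and Haddad both have date of most recent title 23 Apr 1997, so the next rule applies.
Among Kowalski and Haddad, by world ranking (higher first): Kowalski (176) before Haddad (134).
Ruiz and Okonkwo both have ranking points 5757 pts, so the next rule applies.
Ruiz and Okonkwo both have date of most recent title 5 Jun 2000, so the next rule applies.
Among Ruiz and Okonkwo, by world ranking (higher first): Ruiz (114) before Okonkwo (65).
Tran and Takahashi both have ranking points 1603 pts, so the next rule applies.
Tran and Takahashi both have date of most recent title 11 Dec 2010, so the next rule applies.
Among Tran and Takahashi, by world ranking (higher first): Tran (168) before Takahashi (44).
Amari and Vance both have ranking points 3657 pts, so the next rule applies.
Amari and Vance both have date of most recent title 8 Nov 2003, so the next rule applies.
Among Amari and Vance, by world ranking (higher first): Amari (200) before Vance (117).
Order: Kowalski, Haddad, Ruiz, Okonkwo, Tran, Takahashi, Amari, Vance.

Amari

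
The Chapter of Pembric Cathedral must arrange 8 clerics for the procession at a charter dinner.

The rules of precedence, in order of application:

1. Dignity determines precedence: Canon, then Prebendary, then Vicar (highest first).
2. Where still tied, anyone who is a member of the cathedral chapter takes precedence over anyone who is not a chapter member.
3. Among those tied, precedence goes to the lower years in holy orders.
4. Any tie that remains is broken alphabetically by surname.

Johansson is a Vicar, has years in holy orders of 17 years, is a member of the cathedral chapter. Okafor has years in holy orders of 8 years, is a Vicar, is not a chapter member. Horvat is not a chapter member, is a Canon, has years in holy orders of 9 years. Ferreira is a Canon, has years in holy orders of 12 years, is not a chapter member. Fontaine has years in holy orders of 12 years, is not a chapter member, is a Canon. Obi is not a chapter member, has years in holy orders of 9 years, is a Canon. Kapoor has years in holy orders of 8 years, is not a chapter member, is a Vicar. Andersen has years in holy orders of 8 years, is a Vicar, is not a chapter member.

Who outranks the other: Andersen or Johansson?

Johansson

By dignity: Horvat, Obi, Ferreira and Fontaine (Canon); then Johansson, Andersen, Kapoor and Okafor (Vicar).
Horvat, Obi, Ferreira and Fontaine are each not a chapter member, so the next rule applies.
Among Horvat, Obi, Ferreira and Fontaine, by years in holy orders (lower first): Horvat and Obi (9 years) before Ferreira and Fontaine (12 years).
Among Horvat and Obi, alphabetically by surname: Horvat before Obi.
Among Ferreira and Fontaine, alphabetically by surname: Ferreira before Fontaine.
Among Johansson, Andersen, Kapoor and Okafor, a member of the cathedral chapter before not a chapter member: Johansson (a member of the cathedral chapter) before Andersen, Kapoor and Okafor (not a chapter member).
Andersen, Kapoor and Okafor all have years in holy orders 8 years, so the next rule applies.
Among Andersen, Kapoor and Okafor, alphabetically by surname: Andersen before Kapoor before Okafor.
So Johansson takes precedence.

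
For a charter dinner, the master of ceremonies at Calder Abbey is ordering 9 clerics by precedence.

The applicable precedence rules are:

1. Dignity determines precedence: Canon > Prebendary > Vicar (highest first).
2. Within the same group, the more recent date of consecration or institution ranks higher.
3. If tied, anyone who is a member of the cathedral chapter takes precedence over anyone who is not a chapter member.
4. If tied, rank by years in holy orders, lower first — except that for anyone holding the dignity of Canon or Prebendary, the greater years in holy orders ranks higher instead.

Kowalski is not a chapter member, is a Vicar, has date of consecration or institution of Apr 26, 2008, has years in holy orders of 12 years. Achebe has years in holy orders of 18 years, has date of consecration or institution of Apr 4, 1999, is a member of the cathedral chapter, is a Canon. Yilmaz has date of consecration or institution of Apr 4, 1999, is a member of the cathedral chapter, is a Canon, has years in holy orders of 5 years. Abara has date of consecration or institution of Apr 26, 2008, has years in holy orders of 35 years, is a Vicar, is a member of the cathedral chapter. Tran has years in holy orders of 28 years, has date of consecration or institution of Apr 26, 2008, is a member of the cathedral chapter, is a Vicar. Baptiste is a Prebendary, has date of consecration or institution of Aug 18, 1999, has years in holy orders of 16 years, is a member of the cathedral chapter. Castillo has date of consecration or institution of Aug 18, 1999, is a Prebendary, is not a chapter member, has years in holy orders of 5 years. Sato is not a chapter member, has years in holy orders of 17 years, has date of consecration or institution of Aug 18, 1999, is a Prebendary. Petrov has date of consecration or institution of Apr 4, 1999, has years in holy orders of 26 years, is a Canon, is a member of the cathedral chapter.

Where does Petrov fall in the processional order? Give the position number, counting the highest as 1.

By dignity: Petrov, Achebe and Yilmaz (Canon); then Baptiste, Sato and Castillo (Prebendary); then Tran, Abara and Kowalski (Vicar).
Petrov, Achebe and Yilmaz all have date of consecration or institution Apr 4, 1999, so the next rule applies.
Petrov, Achebe and Yilmaz are each a member of the cathedral chapter, so the next rule applies.
Among Petrov, Achebe and Yilmaz, by years in holy orders (higher first) (reversed rule for this group): Petrov (26 years) before Achebe (18 years) before Yilmaz (5 years).
Baptiste, Sato and Castillo all have date of consecration or institution Aug 18, 1999, so the next rule applies.
Among Baptiste, Sato and Castillo, a member of the cathedral chapter before not a chapter member: Baptiste (a member of the cathedral chapter) before Sato and Castillo (not a chapter member).
Among Sato and Castillo, by years in holy orders (higher first) (reversed rule for this group): Sato (17 years) before Castillo (5 years).
Tran, Abara and Kowalski all have date of consecration or institution Apr 26, 2008, so the next rule applies.
Among Tran, Abara and Kowalski, a member of the cathedral chapter before not a chapter member: Tran and Abara (a member of the cathedral chapter) before Kowalski (not a chapter member).
Among Tran and Abara, by years in holy orders (lower first): Tran (28 years) before Abara (35 years).
Order: Petrov, Achebe, Yilmaz, Baptiste, Sato, Castillo, Tran, Abara, Kowalski. So position 1.

1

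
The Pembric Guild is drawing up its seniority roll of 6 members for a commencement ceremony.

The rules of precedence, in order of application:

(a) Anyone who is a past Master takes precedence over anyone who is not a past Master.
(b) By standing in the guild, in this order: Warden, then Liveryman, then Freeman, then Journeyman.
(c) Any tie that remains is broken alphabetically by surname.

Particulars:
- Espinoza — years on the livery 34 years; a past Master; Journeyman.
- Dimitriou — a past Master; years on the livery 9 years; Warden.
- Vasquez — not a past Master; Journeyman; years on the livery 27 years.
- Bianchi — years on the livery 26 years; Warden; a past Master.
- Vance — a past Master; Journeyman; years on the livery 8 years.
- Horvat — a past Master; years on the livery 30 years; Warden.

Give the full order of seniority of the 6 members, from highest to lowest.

By the first rule: Bianchi, Dimitriou, Horvat, Espinoza and Vance (each a past Master); then Vasquez (not a past Master).
Among Bianchi, Dimitriou, Horvat, Espinoza and Vance, by standing in the guild: Bianchi, Dimitriou and Horvat (Warden) before Espinoza and Vance (Journeyman).
Among Bianchi, Dimitriou and Horvat, alphabetically by surname: Bianchi before Dimitriou before Horvat.
Among Espinoza and Vance, alphabetically by surname: Espinoza before Vance.
Full order: Bianchi, Dimitriou, Horvat, Espinoza, Vance, Vasquez.

Bianchi, Dimitriou, Horvat, Espinoza, Vance, Vasquez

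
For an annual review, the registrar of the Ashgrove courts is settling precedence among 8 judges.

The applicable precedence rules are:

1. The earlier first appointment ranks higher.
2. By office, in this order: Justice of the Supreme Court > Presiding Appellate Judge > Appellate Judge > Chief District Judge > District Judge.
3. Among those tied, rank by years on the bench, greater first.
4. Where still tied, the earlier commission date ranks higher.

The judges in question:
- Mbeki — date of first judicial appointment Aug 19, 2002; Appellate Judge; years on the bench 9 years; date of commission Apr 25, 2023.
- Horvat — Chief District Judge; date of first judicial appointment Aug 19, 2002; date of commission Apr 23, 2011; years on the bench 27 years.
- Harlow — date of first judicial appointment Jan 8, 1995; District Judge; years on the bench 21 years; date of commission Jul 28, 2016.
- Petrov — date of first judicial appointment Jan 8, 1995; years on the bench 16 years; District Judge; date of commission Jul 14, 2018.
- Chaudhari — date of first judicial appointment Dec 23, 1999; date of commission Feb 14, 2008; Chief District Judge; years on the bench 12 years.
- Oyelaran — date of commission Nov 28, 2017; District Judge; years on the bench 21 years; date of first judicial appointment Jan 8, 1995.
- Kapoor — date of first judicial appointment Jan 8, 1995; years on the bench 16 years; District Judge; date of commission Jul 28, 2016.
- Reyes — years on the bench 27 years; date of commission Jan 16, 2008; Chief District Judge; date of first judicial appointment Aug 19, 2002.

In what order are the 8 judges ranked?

By date of first judicial appointment (earlier first): Harlow, Oyelaran, Kapoor and Petrov (each Jan 8, 1995); then Chaudhari (Dec 23, 1999); then Mbeki, Reyes and Horvat (each Aug 19, 2002).
Harlow, Oyelaran, Kapoor and Petrov are each District Judge, so the next rule applies.
Among Harlow, Oyelaran, Kapoor and Petrov, by years on the bench (higher first): Harlow and Oyelaran (21 years) before Kapoor and Petrov (16 years).
Among Harlow and Oyelaran, by date of commission (earlier first): Harlow (Jul 28, 2016) before Oyelaran (Nov 28, 2017).
Among Kapoor and Petrov, by date of commission (earlier first): Kapoor (Jul 28, 2016) before Petrov (Jul 14, 2018).
Among Mbeki, Reyes and Horvat, by office: Mbeki (Appellate Judge) before Reyes and Horvat (Chief District Judge).
Reyes and Horvat both have years on the bench 27 years, so the next rule applies.
Among Reyes and Horvat, by date of commission (earlier first): Reyes (Jan 16, 2008) before Horvat (Apr 23, 2011).
Full order: Harlow, Oyelaran, Kapoor, Petrov, Chaudhari, Mbeki, Reyes, Horvat.

Harlow, Oyelaran, Kapoor, Petrov, Chaudhari, Mbeki, Reyes, Horvat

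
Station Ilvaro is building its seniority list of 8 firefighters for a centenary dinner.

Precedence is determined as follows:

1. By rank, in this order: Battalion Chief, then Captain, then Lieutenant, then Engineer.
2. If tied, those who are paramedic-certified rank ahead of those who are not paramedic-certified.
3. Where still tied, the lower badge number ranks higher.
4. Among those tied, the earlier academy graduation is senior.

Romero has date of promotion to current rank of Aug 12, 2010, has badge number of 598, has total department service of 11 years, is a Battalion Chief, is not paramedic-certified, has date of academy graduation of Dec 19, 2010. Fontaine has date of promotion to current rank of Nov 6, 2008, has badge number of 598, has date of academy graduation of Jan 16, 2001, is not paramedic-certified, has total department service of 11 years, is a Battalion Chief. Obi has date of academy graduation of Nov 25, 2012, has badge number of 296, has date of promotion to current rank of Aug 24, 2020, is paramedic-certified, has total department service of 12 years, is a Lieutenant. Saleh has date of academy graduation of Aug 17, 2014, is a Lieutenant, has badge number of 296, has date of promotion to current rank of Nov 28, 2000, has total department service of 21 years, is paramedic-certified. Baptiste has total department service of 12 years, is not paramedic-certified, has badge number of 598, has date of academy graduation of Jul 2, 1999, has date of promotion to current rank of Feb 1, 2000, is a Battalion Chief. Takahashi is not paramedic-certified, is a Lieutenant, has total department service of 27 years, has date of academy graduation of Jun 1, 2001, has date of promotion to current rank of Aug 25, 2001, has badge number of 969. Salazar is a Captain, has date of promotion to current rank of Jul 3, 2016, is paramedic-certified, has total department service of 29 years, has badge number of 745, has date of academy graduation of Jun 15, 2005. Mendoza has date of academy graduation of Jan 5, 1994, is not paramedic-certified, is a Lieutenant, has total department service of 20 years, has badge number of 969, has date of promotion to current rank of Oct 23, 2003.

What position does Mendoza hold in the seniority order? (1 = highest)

7

By rank: Baptiste, Fontaine and Romero (Battalion Chief); then Salazar (Captain); then Obi, Saleh, Mendoza and Takahashi (Lieutenant).
Baptiste, Fontaine and Romero are each not paramedic-certified, so the next rule applies.
Baptiste, Fontaine and Romero all have badge number 598, so the next rule applies.
Among Baptiste, Fontaine and Romero, by date of academy graduation (earlier first): Baptiste (Jul 2, 1999) before Fontaine (Jan 16, 2001) before Romero (Dec 19, 2010).
Among Obi, Saleh, Mendoza and Takahashi, paramedic-certified before not paramedic-certified: Obi and Saleh (paramedic-certified) before Mendoza and Takahashi (not paramedic-certified).
Obi and Saleh both have badge number 296, so the next rule applies.
Among Obi and Saleh, by date of academy graduation (earlier first): Obi (Nov 25, 2012) before Saleh (Aug 17, 2014).
Mendoza and Takahashi both have badge number 969, so the next rule applies.
Among Mendoza and Takahashi, by date of academy graduation (earlier first): Mendoza (Jan 5, 1994) before Takahashi (Jun 1, 2001).
Order: Baptiste, Fontaine, Romero, Salazar, Obi, Saleh, Mendoza, Takahashi. So position 7.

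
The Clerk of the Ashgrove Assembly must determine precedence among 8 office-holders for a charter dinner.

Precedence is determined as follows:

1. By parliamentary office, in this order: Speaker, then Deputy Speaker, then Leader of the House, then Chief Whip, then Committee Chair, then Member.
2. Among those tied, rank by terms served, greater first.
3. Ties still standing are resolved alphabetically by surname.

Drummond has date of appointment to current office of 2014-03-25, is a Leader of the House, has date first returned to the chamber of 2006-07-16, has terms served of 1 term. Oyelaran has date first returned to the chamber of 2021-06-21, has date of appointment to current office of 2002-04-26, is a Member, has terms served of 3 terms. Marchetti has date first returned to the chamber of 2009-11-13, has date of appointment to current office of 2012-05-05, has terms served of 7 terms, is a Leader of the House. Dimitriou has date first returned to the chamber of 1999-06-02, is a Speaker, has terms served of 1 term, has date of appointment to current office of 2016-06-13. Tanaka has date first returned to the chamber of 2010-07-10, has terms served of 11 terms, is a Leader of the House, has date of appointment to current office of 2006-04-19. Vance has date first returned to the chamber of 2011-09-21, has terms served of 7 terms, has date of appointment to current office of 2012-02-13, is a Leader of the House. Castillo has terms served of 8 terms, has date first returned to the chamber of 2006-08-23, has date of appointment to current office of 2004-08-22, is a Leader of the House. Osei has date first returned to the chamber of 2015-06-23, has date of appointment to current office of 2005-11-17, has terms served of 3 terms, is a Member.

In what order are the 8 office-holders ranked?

Dimitriou, Tanaka, Castillo, Marchetti, Vance, Drummond, Osei, Oyelaran

By parliamentary office: Dimitriou (Speaker); then Tanaka, Castillo, Marchetti, Vance and Drummond (Leader of the House); then Osei and Oyelaran (Member).
Among Tanaka, Castillo, Marchetti, Vance and Drummond, by terms served (higher first): Tanaka (11 terms) before Castillo (8 terms) before Marchetti and Vance (7 terms) before Drummond (1 term).
Among Marchetti and Vance, alphabetically by surname: Marchetti before Vance.
Osei and Oyelaran both have terms served 3 terms, so the next rule applies.
Among Osei and Oyelaran, alphabetically by surname: Osei before Oyelaran.
Full order: Dimitriou, Tanaka, Castillo, Marchetti, Vance, Drummond, Osei, Oyelaran.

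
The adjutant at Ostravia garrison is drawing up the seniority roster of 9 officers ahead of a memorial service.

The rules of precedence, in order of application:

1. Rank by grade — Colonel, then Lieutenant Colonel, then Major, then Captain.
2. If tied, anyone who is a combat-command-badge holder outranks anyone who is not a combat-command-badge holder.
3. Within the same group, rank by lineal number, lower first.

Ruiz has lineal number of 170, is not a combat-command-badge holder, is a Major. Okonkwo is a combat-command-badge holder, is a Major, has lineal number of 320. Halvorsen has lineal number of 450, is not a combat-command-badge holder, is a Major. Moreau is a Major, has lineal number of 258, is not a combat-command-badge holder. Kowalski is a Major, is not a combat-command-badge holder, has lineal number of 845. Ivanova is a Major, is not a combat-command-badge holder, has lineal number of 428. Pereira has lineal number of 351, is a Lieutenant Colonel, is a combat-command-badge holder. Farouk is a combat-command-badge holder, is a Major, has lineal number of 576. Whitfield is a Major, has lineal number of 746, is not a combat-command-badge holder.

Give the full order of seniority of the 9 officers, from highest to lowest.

Pereira, Okonkwo, Farouk, Ruiz, Moreau, Ivanova, Halvorsen, Whitfield, Kowalski

By grade: Pereira (Lieutenant Colonel); then Okonkwo, Farouk, Ruiz, Moreau, Ivanova, Halvorsen, Whitfield and Kowalski (Major).
Among Okonkwo, Farouk, Ruiz, Moreau, Ivanova, Halvorsen, Whitfield and Kowalski, a combat-command-badge holder before not a combat-command-badge holder: Okonkwo and Farouk (a combat-command-badge holder) before Ruiz, Moreau, Ivanova, Halvorsen, Whitfield and Kowalski (not a combat-command-badge holder).
Among Okonkwo and Farouk, by lineal number (lower first): Okonkwo (320) before Farouk (576).
Among Ruiz, Moreau, Ivanova, Halvorsen, Whitfield and Kowalski, by lineal number (lower first): Ruiz (170) before Moreau (258) before Ivanova (428) before Halvorsen (450) before Whitfield (746) before Kowalski (845).
Full order: Pereira, Okonkwo, Farouk, Ruiz, Moreau, Ivanova, Halvorsen, Whitfield, Kowalski.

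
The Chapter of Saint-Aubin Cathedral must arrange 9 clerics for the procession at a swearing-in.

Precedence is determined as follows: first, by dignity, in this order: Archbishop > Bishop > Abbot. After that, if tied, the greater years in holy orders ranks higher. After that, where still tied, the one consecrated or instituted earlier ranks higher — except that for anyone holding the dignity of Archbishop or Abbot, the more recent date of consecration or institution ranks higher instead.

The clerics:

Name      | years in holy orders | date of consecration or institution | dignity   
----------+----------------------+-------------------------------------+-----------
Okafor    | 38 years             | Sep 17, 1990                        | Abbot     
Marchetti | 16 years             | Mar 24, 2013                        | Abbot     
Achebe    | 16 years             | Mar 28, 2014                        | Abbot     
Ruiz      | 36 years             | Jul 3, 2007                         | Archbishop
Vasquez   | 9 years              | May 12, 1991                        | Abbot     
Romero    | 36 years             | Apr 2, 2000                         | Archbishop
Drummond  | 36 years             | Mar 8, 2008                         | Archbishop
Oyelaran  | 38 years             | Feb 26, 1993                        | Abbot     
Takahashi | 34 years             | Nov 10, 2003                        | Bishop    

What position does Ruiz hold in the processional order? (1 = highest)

2

By dignity: Drummond, Ruiz and Romero (Archbishop); then Takahashi (Bishop); then Oyelaran, Okafor, Achebe, Marchetti and Vasquez (Abbot).
Drummond, Ruiz and Romero all have years in holy orders 36 years, so the next rule applies.
Among Drummond, Ruiz and Romero, by date of consecration or institution (later first) (reversed rule for this group): Drummond (Mar 8, 2008) before Ruiz (Jul 3, 2007) before Romero (Apr 2, 2000).
Among Oyelaran, Okafor, Achebe, Marchetti and Vasquez, by years in holy orders (higher first): Oyelaran and Okafor (38 years) before Achebe and Marchetti (16 years) before Vasquez (9 years).
Among Oyelaran and Okafor, by date of consecration or institution (later first) (reversed rule for this group): Oyelaran (Feb 26, 1993) before Okafor (Sep 17, 1990).
Among Achebe and Marchetti, by date of consecration or institution (later first) (reversed rule for this group): Achebe (Mar 28, 2014) before Marchetti (Mar 24, 2013).
Order: Drummond, Ruiz, Romero, Takahashi, Oyelaran, Okafor, Achebe, Marchetti, Vasquez. So position 2.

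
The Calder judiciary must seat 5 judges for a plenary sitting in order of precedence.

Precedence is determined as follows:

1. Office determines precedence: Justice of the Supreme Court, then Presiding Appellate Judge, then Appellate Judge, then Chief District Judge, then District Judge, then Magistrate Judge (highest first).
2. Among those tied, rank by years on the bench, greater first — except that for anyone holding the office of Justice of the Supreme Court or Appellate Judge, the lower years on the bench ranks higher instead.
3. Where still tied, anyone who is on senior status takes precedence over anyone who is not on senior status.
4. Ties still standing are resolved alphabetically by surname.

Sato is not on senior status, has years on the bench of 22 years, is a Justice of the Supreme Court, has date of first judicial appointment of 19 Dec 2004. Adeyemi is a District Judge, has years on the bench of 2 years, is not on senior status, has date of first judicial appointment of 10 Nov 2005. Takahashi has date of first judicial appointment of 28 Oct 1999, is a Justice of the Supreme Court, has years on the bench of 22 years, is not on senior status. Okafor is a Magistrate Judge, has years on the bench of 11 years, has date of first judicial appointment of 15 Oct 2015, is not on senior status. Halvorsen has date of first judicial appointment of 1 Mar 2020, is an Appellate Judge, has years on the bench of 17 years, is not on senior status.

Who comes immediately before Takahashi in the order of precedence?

Sato

By office: Sato and Takahashi (Justice of the Supreme Court); then Halvorsen (Appellate Judge); then Adeyemi (District Judge); then Okafor (Magistrate Judge).
Sato and Takahashi both have years on the bench 22 years, so the next rule applies.
Sato and Takahashi are each not on senior status, so the next rule applies.
Among Sato and Takahashi, alphabetically by surname: Sato before Takahashi.
Order: Sato, Takahashi, Halvorsen, Adeyemi, Okafor.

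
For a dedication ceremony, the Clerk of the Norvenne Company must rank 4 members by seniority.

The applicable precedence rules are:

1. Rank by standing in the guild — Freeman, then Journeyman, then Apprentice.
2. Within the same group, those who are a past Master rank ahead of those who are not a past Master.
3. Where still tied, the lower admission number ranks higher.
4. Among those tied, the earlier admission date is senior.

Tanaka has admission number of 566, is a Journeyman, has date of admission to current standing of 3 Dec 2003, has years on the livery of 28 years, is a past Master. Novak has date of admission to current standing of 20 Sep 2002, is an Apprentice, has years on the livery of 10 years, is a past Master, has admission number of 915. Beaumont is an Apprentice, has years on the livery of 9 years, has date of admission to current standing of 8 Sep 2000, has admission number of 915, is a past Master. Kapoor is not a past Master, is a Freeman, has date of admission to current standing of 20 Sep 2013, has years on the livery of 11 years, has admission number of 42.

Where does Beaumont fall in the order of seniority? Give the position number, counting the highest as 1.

By standing in the guild: Kapoor (Freeman); then Tanaka (Journeyman); then Beaumont and Novak (Apprentice).
Beaumont and Novak are each a past Master, so the next rule applies.
Beaumont and Novak both have admission number 915, so the next rule applies.
Among Beaumont and Novak, by date of admission to current standing (earlier first): Beaumont (8 Sep 2000) before Novak (20 Sep 2002).
Order: Kapoor, Tanaka, Beaumont, Novak. So position 3.

3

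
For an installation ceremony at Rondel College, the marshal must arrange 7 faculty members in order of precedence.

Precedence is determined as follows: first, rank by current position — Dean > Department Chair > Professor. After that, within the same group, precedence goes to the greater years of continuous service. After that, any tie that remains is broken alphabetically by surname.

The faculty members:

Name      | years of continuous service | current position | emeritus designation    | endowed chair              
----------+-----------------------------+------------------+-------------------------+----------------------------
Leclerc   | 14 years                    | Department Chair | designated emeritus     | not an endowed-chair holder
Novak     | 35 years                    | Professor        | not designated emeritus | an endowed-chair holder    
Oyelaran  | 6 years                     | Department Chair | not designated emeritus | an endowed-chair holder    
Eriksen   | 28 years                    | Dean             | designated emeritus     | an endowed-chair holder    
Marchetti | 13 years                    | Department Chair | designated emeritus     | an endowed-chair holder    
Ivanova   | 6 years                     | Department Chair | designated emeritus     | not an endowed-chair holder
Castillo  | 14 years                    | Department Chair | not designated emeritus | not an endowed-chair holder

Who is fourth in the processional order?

Marchetti

By current position: Eriksen (Dean); then Castillo, Leclerc, Marchetti, Ivanova and Oyelaran (Department Chair); then Novak (Professor).
Among Castillo, Leclerc, Marchetti, Ivanova and Oyelaran, by years of continuous service (higher first): Castillo and Leclerc (14 years) before Marchetti (13 years) before Ivanova and Oyelaran (6 years).
Among Castillo and Leclerc, alphabetically by surname: Castillo before Leclerc.
Among Ivanova and Oyelaran, alphabetically by surname: Ivanova before Oyelaran.
Order: Eriksen, Castillo, Leclerc, Marchetti, Ivanova, Oyelaran, Novak.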